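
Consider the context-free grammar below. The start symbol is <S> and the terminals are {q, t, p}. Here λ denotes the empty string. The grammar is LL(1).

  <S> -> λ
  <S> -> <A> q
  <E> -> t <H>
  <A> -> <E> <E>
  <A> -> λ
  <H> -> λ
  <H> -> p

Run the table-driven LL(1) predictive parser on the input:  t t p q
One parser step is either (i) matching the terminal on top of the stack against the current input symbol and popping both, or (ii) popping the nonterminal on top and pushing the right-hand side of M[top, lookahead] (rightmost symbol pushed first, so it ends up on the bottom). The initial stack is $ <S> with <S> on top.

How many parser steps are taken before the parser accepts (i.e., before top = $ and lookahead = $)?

10

step 1: stack=$ <S>  input=t t p q $  — expand <S> -> <A> q
step 2: stack=$ q <A>  input=t t p q $  — expand <A> -> <E> <E>
step 3: stack=$ q <E> <E>  input=t t p q $  — expand <E> -> t <H>
step 4: stack=$ q <E> <H> t  input=t t p q $  — match t
step 5: stack=$ q <E> <H>  input=t p q $  — expand <H> -> λ
step 6: stack=$ q <E>  input=t p q $  — expand <E> -> t <H>
step 7: stack=$ q <H> t  input=t p q $  — match t
step 8: stack=$ q <H>  input=p q $  — expand <H> -> p
step 9: stack=$ q p  input=p q $  — match p
step 10: stack=$ q  input=q $  — match q
Accept reached after 10 steps.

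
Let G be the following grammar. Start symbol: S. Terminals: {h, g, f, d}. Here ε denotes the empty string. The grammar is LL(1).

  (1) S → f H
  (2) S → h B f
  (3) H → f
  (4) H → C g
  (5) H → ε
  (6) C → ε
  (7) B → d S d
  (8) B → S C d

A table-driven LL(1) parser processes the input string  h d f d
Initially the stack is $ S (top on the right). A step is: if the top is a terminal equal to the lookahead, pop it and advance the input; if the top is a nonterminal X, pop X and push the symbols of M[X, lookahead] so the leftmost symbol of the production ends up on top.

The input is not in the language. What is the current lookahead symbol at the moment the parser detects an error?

     Stack      Input      Action
  1  $ S        h d f d $  expand S → h B f
  2  $ f B h    h d f d $  match h
  3  $ f B      d f d $    expand B → d S d
  4  $ f d S d  d f d $    match d
  5  $ f d S    f d $      expand S → f H
  6  $ f d H f  f d $      match f
  7  $ f d H    d $        expand H → ε
  8  $ f d      d $        match d
  9  $ f        $          error: top is terminal f but lookahead is $

$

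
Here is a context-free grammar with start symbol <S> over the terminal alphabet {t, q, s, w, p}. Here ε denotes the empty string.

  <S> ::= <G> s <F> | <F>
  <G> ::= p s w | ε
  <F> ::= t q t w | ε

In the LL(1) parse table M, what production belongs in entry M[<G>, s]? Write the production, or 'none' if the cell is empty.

FIRST(<G>) = {ε, p}
FIRST(<F>) = {ε, t}
FIRST(<S>) = {ε, p, s, t}  (via <G> s <F>, <F>)
FOLLOW(<S>) includes $ since <S> is the start symbol.
FOLLOW(<G>): in <S>::=<G> s <F>, <G> is followed by s <F> with FIRST {s}. Thus FOLLOW(<G>) = {s}.
For <G> ::= p s w: FIRST(p s w) = {p}, so it goes in M[<G>, t] for t ∈ {p}.
For <G> ::= ε: FIRST(ε) = {ε}, so it goes in M[<G>, t] for t ∈ {}; since ε ∈ FIRST, also for every t ∈ FOLLOW(<G>) = {s}.

<G> ::= ε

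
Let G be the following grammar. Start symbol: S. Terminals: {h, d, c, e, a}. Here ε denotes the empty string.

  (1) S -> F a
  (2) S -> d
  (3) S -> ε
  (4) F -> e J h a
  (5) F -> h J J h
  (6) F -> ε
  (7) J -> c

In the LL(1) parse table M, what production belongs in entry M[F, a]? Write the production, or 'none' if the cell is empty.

F -> ε

FIRST(F): from F->e J h a we get {e}; from F->h J J h we get {h}; from F->ε we get {ε}. So FIRST(F) = {ε, e, h}.
FIRST(J): from J->c we get {c}. So FIRST(J) = {c}.
FIRST(S): from S->F a we get {a, e, h}; from S->d we get {d}; from S->ε we get {ε}. So FIRST(S) = {ε, a, d, e, h}.
FOLLOW(S) includes $ since S is the start symbol.
FOLLOW(F): in S->F a, F is followed by a with FIRST {a}. Thus FOLLOW(F) = {a}.
For F -> e J h a: FIRST(e J h a) = {e}, so it goes in M[F, t] for t ∈ {e}.
For F -> h J J h: FIRST(h J J h) = {h}, so it goes in M[F, t] for t ∈ {h}.
For F -> ε: FIRST(ε) = {ε}, so it goes in M[F, t] for t ∈ {}; since ε ∈ FIRST, also for every t ∈ FOLLOW(F) = {a}.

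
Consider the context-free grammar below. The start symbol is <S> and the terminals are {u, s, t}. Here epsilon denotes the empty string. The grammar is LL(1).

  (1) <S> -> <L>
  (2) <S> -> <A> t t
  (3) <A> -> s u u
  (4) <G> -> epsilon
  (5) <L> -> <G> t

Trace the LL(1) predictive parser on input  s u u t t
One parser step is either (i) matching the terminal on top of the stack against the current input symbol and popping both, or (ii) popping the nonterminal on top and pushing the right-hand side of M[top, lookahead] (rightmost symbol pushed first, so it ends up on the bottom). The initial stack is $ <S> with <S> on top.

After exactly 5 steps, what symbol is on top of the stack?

t

step 1: stack=$ <S>  input=s u u t t $  — expand <S> -> <A> t t
step 2: stack=$ t t <A>  input=s u u t t $  — expand <A> -> s u u
step 3: stack=$ t t u u s  input=s u u t t $  — match s
step 4: stack=$ t t u u  input=u u t t $  — match u
step 5: stack=$ t t u  input=u t t $  — match u
Stack after step 5: $ t t (top = t).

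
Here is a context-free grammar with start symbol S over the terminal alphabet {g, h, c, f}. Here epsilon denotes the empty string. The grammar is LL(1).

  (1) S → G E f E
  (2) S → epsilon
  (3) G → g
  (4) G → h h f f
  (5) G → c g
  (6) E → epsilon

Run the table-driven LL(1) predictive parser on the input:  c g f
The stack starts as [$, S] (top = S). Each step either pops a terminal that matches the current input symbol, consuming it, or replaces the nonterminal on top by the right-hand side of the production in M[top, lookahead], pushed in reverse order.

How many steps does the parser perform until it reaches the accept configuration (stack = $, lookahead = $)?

     Stack        Input    Action
  1  $ S          c g f $  expand S → G E f E
  2  $ E f E G    c g f $  expand G → c g
  3  $ E f E g c  c g f $  match c
  4  $ E f E g    g f $    match g
  5  $ E f E      f $      expand E → epsilon
  6  $ E f        f $      match f
  7  $ E          $        expand E → epsilon
Accept reached after 7 steps.

7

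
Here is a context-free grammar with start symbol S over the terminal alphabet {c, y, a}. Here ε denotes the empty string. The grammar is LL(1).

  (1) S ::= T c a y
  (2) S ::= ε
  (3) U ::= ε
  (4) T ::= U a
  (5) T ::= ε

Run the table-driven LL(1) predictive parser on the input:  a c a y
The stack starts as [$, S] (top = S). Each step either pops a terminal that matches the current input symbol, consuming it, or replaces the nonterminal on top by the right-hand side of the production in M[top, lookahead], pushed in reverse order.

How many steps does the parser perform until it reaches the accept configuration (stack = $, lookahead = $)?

7

     Stack        Input      Action
  1  $ S          a c a y $  expand S ::= T c a y
  2  $ y a c T    a c a y $  expand T ::= U a
  3  $ y a c a U  a c a y $  expand U ::= ε
  4  $ y a c a    a c a y $  match a
  5  $ y a c      c a y $    match c
  6  $ y a        a y $      match a
  7  $ y          y $        match y
Accept reached after 7 steps.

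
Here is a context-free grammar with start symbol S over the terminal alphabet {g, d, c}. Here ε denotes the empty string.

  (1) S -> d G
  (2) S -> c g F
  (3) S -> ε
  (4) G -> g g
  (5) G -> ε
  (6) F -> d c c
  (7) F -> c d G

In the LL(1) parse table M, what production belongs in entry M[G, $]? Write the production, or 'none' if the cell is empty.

G -> ε

FIRST(S): from S->d G we get {d}; from S->c g F we get {c}; from S->ε we get {ε}. So FIRST(S) = {ε, c, d}.
FIRST(G): from G->g g we get {g}; from G->ε we get {ε}. So FIRST(G) = {ε, g}.
FIRST(F): from F->d c c we get {d}; from F->c d G we get {c}. So FIRST(F) = {c, d}.
FOLLOW(S) includes $ since S is the start symbol.
FOLLOW(S): S appears on no right-hand side. Thus FOLLOW(S) = {$}.
FOLLOW(F): in S->c g F, the suffix after F is empty, so FOLLOW(F) ⊇ FOLLOW(S) = {$}. Thus FOLLOW(F) = {$}.
FOLLOW(G): in S->d G, the suffix after G is empty, so FOLLOW(G) ⊇ FOLLOW(S) = {$}; in F->c d G, the suffix after G is empty, so FOLLOW(G) ⊇ FOLLOW(F) = {$}. Thus FOLLOW(G) = {$}.
For G -> g g: FIRST(g g) = {g}, so it goes in M[G, t] for t ∈ {g}.
For G -> ε: FIRST(ε) = {ε}, so it goes in M[G, t] for t ∈ {}; since ε ∈ FIRST, also for every t ∈ FOLLOW(G) = {$}.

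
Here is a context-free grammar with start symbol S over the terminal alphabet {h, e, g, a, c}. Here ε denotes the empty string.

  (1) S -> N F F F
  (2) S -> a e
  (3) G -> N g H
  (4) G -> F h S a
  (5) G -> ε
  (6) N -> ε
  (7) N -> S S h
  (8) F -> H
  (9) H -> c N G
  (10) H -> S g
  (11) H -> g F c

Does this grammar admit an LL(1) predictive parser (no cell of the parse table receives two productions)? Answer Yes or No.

No

FIRST(S) = {a, c, g}
FIRST(G) = {ε, a, c, g}
FIRST(N) = {ε, a, c, g}
FIRST(F) = {a, c, g}
FIRST(H) = {a, c, g}
FOLLOW(S) = {$, a, c, g, h}
FOLLOW(G) = {$, a, c, g, h}
FOLLOW(N) = {$, a, c, g, h}
FOLLOW(F) = {$, a, c, g, h}
FOLLOW(H) = {$, a, c, g, h}
Cell M[G, a] receives both G -> N g H and G -> F h S a and G -> ε — the grammar is not LL(1).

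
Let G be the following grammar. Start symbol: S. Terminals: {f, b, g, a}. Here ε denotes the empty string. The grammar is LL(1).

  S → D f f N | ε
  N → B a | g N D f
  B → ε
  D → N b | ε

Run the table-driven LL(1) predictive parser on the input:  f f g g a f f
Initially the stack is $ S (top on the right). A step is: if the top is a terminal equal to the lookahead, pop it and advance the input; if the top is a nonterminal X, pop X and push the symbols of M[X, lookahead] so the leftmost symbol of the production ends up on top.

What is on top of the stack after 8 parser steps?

step 1: stack=$ S  input=f f g g a f f $  — expand S → D f f N
step 2: stack=$ N f f D  input=f f g g a f f $  — expand D → ε
step 3: stack=$ N f f  input=f f g g a f f $  — match f
step 4: stack=$ N f  input=f g g a f f $  — match f
step 5: stack=$ N  input=g g a f f $  — expand N → g N D f
step 6: stack=$ f D N g  input=g g a f f $  — match g
step 7: stack=$ f D N  input=g a f f $  — expand N → g N D f
step 8: stack=$ f D f D N g  input=g a f f $  — match g
Stack after step 8: $ f D f D N (top = N).

N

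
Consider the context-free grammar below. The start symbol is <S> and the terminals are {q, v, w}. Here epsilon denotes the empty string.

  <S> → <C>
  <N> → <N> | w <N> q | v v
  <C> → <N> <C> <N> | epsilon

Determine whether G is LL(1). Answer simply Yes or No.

FIRST(<S>) = {epsilon, v, w}
FIRST(<N>) = {v, w}
FIRST(<C>) = {epsilon, v, w}
FOLLOW(<S>) = {$}
FOLLOW(<N>) = {$, q, v, w}
FOLLOW(<C>) = {$, v, w}
Cell M[<C>, v] receives both <C> → <N> <C> <N> and <C> → epsilon — the grammar is not LL(1).

No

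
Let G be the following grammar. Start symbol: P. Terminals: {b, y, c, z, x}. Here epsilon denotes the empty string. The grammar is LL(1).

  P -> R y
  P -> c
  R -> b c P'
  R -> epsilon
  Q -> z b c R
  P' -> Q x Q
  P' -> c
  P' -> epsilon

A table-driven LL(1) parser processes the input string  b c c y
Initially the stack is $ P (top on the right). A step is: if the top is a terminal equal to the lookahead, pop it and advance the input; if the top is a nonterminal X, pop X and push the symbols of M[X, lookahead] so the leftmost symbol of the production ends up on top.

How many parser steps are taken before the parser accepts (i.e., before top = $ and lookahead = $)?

7

step 1: stack=$ P  input=b c c y $  — expand P -> R y
step 2: stack=$ y R  input=b c c y $  — expand R -> b c P'
step 3: stack=$ y P' c b  input=b c c y $  — match b
step 4: stack=$ y P' c  input=c c y $  — match c
step 5: stack=$ y P'  input=c y $  — expand P' -> c
step 6: stack=$ y c  input=c y $  — match c
step 7: stack=$ y  input=y $  — match y
Accept reached after 7 steps.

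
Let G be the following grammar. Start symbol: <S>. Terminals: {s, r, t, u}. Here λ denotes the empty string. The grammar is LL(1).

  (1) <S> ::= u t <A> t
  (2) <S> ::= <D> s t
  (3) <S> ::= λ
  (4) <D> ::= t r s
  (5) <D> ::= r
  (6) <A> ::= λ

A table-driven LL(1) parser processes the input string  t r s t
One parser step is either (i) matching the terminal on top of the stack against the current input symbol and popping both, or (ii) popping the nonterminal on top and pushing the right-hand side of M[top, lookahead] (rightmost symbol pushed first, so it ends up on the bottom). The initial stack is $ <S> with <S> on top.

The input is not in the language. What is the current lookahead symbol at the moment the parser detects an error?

t

     Stack        Input      Action
  1  $ <S>        t r s t $  expand <S> ::= <D> s t
  2  $ t s <D>    t r s t $  expand <D> ::= t r s
  3  $ t s s r t  t r s t $  match t
  4  $ t s s r    r s t $    match r
  5  $ t s s      s t $      match s
  6  $ t s        t $        error: top is terminal s but lookahead is t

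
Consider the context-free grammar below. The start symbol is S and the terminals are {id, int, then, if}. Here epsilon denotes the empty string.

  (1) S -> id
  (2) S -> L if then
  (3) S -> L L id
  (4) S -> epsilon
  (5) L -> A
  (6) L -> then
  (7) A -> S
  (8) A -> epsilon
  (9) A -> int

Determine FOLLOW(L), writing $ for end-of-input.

FIRST(S) = {epsilon, id, if, int, then}  (via L if then, L L id)
FIRST(A) = {epsilon, id, if, int, then}  (via S)
FIRST(L) = {epsilon, id, if, int, then}  (via A)
FOLLOW(S) includes $ since S is the start symbol.
FOLLOW(L): in S->L if then, L is followed by if then with FIRST {if}; in S->L L id (occurrence 1), L is followed by L id with FIRST {id, if, int, then}; in S->L L id (occurrence 2), L is followed by id with FIRST {id}. Thus FOLLOW(L) = {id, if, int, then}.
FOLLOW(A): in L->A, the suffix after A is empty, so FOLLOW(A) ⊇ FOLLOW(L) = {id, if, int, then}. Thus FOLLOW(A) = {id, if, int, then}.
FOLLOW(S): in A->S, the suffix after S is empty, so FOLLOW(S) ⊇ FOLLOW(A) = {id, if, int, then}. Thus FOLLOW(S) = {$, id, if, int, then}.

{id, if, int, then}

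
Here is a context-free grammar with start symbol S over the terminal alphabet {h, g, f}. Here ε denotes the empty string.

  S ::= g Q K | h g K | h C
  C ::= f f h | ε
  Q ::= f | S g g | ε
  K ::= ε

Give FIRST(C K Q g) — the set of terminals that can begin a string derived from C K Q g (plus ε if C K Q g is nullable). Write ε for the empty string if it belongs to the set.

{f, g, h}

FIRST(S): from S::=g Q K we get {g}; from S::=h g K we get {h}; from S::=h C we get {h}. So FIRST(S) = {g, h}.
FIRST(C): from C::=f f h we get {f}; from C::=ε we get {ε}. So FIRST(C) = {ε, f}.
FIRST(K): from K::=ε we get {ε}. So FIRST(K) = {ε}.
FIRST(Q): from Q::=f we get {f}; from Q::=S g g we get {g, h}; from Q::=ε we get {ε}. So FIRST(Q) = {ε, f, g, h}.
FIRST(C K Q g): take FIRST of each symbol in turn, carrying on past any symbol whose FIRST contains ε; result {f, g, h}.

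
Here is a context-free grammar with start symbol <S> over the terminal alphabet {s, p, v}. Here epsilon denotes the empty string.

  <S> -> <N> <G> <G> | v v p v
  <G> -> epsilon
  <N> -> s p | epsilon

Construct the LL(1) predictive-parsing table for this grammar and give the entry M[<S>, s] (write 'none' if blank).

FIRST(<G>): from <G>->epsilon we get {epsilon}. So FIRST(<G>) = {epsilon}.
FIRST(<N>): from <N>->s p we get {s}; from <N>->epsilon we get {epsilon}. So FIRST(<N>) = {epsilon, s}.
FIRST(<S>): from <S>-><N> <G> <G> we get {epsilon, s}; from <S>->v v p v we get {v}. So FIRST(<S>) = {epsilon, s, v}.
FOLLOW(<S>) includes $ since <S> is the start symbol.
FOLLOW(<S>): <S> appears on no right-hand side. Thus FOLLOW(<S>) = {$}.
For <S> -> <N> <G> <G>: FIRST(<N> <G> <G>) = {epsilon, s}, so it goes in M[<S>, t] for t ∈ {s}; since epsilon ∈ FIRST, also for every t ∈ FOLLOW(<S>) = {$}.
For <S> -> v v p v: FIRST(v v p v) = {v}, so it goes in M[<S>, t] for t ∈ {v}.

<S> -> <N> <G> <G>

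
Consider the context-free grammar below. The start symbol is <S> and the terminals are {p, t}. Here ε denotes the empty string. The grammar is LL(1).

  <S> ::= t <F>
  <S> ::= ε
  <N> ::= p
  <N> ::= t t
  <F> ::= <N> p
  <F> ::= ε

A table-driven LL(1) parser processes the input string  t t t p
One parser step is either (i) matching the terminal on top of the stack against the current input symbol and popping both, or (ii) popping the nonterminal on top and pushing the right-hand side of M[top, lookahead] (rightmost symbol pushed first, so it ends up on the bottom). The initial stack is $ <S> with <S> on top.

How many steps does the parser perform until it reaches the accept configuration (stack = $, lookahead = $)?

7

step 1: stack=$ <S>  input=t t t p $  — expand <S> ::= t <F>
step 2: stack=$ <F> t  input=t t t p $  — match t
step 3: stack=$ <F>  input=t t p $  — expand <F> ::= <N> p
step 4: stack=$ p <N>  input=t t p $  — expand <N> ::= t t
step 5: stack=$ p t t  input=t t p $  — match t
step 6: stack=$ p t  input=t p $  — match t
step 7: stack=$ p  input=p $  — match p
Accept reached after 7 steps.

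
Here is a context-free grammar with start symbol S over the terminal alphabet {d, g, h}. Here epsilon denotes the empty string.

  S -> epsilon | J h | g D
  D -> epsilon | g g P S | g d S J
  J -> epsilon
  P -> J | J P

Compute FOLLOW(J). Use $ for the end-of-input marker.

FIRST(D) = {epsilon, g}
FIRST(J) = {epsilon}
FIRST(S) = {epsilon, g, h}  (via J h)
FIRST(P) = {epsilon}  (via J, J P)
FOLLOW(S) includes $ since S is the start symbol.
FOLLOW(S): in D->g g P S, the suffix after S is empty, so FOLLOW(S) ⊇ FOLLOW(D) = {$}; in D->g d S J, S is followed by J with FIRST {epsilon}; in D->g d S J, the suffix after S is nullable, so FOLLOW(S) ⊇ FOLLOW(D) = {$}. Thus FOLLOW(S) = {$}.
FOLLOW(D): in S->g D, the suffix after D is empty, so FOLLOW(D) ⊇ FOLLOW(S) = {$}. Thus FOLLOW(D) = {$}.
FOLLOW(P): in D->g g P S, P is followed by S with FIRST {epsilon, g, h}; in D->g g P S, the suffix after P is nullable, so FOLLOW(P) ⊇ FOLLOW(D) = {$}; in P->J P, the suffix after P is empty (adds nothing new). Thus FOLLOW(P) = {$, g, h}.
FOLLOW(J): in S->J h, J is followed by h with FIRST {h}; in D->g d S J, the suffix after J is empty, so FOLLOW(J) ⊇ FOLLOW(D) = {$}; in P->J, the suffix after J is empty, so FOLLOW(J) ⊇ FOLLOW(P) = {$, g, h}; in P->J P, J is followed by P with FIRST {epsilon}; in P->J P, the suffix after J is nullable, so FOLLOW(J) ⊇ FOLLOW(P) = {$, g, h}. Thus FOLLOW(J) = {$, g, h}.

{$, g, h}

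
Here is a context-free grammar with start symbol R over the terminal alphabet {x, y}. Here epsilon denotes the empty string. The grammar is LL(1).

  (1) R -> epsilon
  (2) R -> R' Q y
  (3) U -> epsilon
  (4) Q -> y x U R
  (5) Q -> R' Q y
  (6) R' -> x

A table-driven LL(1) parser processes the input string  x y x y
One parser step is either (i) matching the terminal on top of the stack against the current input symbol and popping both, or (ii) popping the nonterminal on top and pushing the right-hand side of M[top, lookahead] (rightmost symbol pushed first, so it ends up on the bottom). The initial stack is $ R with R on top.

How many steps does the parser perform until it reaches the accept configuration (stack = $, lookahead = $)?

step 1: stack=$ R  input=x y x y $  — expand R -> R' Q y
step 2: stack=$ y Q R'  input=x y x y $  — expand R' -> x
step 3: stack=$ y Q x  input=x y x y $  — match x
step 4: stack=$ y Q  input=y x y $  — expand Q -> y x U R
step 5: stack=$ y R U x y  input=y x y $  — match y
step 6: stack=$ y R U x  input=x y $  — match x
step 7: stack=$ y R U  input=y $  — expand U -> epsilon
step 8: stack=$ y R  input=y $  — expand R -> epsilon
step 9: stack=$ y  input=y $  — match y
Accept reached after 9 steps.

9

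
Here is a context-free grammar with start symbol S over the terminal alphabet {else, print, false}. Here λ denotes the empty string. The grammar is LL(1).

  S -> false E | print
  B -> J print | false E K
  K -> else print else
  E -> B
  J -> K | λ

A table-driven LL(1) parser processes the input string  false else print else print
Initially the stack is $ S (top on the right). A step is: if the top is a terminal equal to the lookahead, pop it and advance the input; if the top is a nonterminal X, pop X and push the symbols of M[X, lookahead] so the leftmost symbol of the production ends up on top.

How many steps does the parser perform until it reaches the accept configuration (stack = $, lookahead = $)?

step 1: stack=$ S  input=false else print else print $  — expand S -> false E
step 2: stack=$ E false  input=false else print else print $  — match false
step 3: stack=$ E  input=else print else print $  — expand E -> B
step 4: stack=$ B  input=else print else print $  — expand B -> J print
step 5: stack=$ print J  input=else print else print $  — expand J -> K
step 6: stack=$ print K  input=else print else print $  — expand K -> else print else
step 7: stack=$ print else print else  input=else print else print $  — match else
step 8: stack=$ print else print  input=print else print $  — match print
step 9: stack=$ print else  input=else print $  — match else
step 10: stack=$ print  input=print $  — match print
Accept reached after 10 steps.

10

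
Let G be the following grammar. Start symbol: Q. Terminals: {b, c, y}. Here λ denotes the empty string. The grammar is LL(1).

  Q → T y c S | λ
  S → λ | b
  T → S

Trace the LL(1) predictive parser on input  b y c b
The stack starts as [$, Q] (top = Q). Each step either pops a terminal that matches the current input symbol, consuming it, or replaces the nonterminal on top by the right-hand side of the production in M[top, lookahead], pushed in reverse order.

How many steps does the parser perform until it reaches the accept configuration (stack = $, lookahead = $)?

step 1: stack=$ Q  input=b y c b $  — expand Q → T y c S
step 2: stack=$ S c y T  input=b y c b $  — expand T → S
step 3: stack=$ S c y S  input=b y c b $  — expand S → b
step 4: stack=$ S c y b  input=b y c b $  — match b
step 5: stack=$ S c y  input=y c b $  — match y
step 6: stack=$ S c  input=c b $  — match c
step 7: stack=$ S  input=b $  — expand S → b
step 8: stack=$ b  input=b $  — match b
Accept reached after 8 steps.

8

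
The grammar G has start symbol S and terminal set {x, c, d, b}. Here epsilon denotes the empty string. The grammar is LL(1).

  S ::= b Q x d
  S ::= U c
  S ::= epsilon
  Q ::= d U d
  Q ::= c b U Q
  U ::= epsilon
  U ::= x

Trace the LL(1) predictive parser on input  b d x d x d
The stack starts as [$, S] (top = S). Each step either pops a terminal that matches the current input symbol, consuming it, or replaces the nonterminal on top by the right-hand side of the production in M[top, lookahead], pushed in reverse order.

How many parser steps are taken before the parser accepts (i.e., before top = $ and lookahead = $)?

     Stack        Input          Action
  1  $ S          b d x d x d $  expand S ::= b Q x d
  2  $ d x Q b    b d x d x d $  match b
  3  $ d x Q      d x d x d $    expand Q ::= d U d
  4  $ d x d U d  d x d x d $    match d
  5  $ d x d U    x d x d $      expand U ::= x
  6  $ d x d x    x d x d $      match x
  7  $ d x d      d x d $        match d
  8  $ d x        x d $          match x
  9  $ d          d $            match d
Accept reached after 9 steps.

9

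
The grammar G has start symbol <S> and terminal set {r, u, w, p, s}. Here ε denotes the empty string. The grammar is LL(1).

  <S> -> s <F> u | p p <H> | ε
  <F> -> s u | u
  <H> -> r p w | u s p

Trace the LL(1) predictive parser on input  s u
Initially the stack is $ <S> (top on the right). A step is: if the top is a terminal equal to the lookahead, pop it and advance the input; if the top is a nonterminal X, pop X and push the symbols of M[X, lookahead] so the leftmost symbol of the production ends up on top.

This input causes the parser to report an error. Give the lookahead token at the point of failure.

$

step 1: stack=$ <S>  input=s u $  — expand <S> -> s <F> u
step 2: stack=$ u <F> s  input=s u $  — match s
step 3: stack=$ u <F>  input=u $  — expand <F> -> u
step 4: stack=$ u u  input=u $  — match u
step 5: stack=$ u  input=$  — error: top is terminal u but lookahead is $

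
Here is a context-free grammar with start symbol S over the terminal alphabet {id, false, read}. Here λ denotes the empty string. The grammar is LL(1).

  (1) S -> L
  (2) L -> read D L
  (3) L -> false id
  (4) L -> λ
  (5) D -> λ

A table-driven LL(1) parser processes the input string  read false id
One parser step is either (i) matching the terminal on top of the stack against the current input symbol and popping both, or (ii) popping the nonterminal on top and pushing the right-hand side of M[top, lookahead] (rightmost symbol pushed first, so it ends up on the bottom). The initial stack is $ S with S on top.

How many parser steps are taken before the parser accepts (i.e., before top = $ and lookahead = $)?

step 1: stack=$ S  input=read false id $  — expand S -> L
step 2: stack=$ L  input=read false id $  — expand L -> read D L
step 3: stack=$ L D read  input=read false id $  — match read
step 4: stack=$ L D  input=false id $  — expand D -> λ
step 5: stack=$ L  input=false id $  — expand L -> false id
step 6: stack=$ id false  input=false id $  — match false
step 7: stack=$ id  input=id $  — match id
Accept reached after 7 steps.

7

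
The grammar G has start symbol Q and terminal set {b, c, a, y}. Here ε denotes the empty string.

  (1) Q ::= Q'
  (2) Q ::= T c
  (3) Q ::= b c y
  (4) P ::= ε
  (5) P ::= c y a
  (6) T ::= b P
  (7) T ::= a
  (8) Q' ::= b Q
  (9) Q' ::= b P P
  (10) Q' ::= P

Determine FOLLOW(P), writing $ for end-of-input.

FIRST(P) = {ε, c}
FIRST(T) = {a, b}
FIRST(Q') = {ε, b, c}  (via P)
FIRST(Q) = {ε, a, b, c}  (via Q', T c)
FOLLOW(Q) includes $ since Q is the start symbol.
FOLLOW(T): in Q::=T c, T is followed by c with FIRST {c}. Thus FOLLOW(T) = {c}.
FOLLOW(Q): in Q'::=b Q, the suffix after Q is empty, so FOLLOW(Q) ⊇ FOLLOW(Q') = {$}. Thus FOLLOW(Q) = {$}.
FOLLOW(Q'): in Q::=Q', the suffix after Q' is empty, so FOLLOW(Q') ⊇ FOLLOW(Q) = {$}. Thus FOLLOW(Q') = {$}.
FOLLOW(P): in T::=b P, the suffix after P is empty, so FOLLOW(P) ⊇ FOLLOW(T) = {c}; in Q'::=b P P (occurrence 1), P is followed by P with FIRST {ε, c}; in Q'::=b P P (occurrence 1), the suffix after P is nullable, so FOLLOW(P) ⊇ FOLLOW(Q') = {$}; in Q'::=b P P (occurrence 2), the suffix after P is empty, so FOLLOW(P) ⊇ FOLLOW(Q') = {$}; in Q'::=P, the suffix after P is empty, so FOLLOW(P) ⊇ FOLLOW(Q') = {$}. Thus FOLLOW(P) = {$, c}.

{$, c}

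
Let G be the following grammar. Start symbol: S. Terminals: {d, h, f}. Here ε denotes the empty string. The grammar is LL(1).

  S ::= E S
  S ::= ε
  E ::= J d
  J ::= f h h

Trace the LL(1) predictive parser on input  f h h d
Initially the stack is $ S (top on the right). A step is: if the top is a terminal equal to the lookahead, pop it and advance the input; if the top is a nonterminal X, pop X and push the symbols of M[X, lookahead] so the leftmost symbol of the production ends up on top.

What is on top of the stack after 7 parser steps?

S

step 1: stack=$ S  input=f h h d $  — expand S ::= E S
step 2: stack=$ S E  input=f h h d $  — expand E ::= J d
step 3: stack=$ S d J  input=f h h d $  — expand J ::= f h h
step 4: stack=$ S d h h f  input=f h h d $  — match f
step 5: stack=$ S d h h  input=h h d $  — match h
step 6: stack=$ S d h  input=h d $  — match h
step 7: stack=$ S d  input=d $  — match d
Stack after step 7: $ S (top = S).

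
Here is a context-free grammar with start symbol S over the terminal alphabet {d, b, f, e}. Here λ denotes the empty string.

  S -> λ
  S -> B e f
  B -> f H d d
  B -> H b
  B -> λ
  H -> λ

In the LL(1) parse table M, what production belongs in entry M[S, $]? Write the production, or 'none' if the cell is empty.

FIRST(H): from H->λ we get {λ}. So FIRST(H) = {λ}.
FIRST(B): from B->f H d d we get {f}; from B->H b we get {b}; from B->λ we get {λ}. So FIRST(B) = {λ, b, f}.
FIRST(S): from S->λ we get {λ}; from S->B e f we get {b, e, f}. So FIRST(S) = {λ, b, e, f}.
FOLLOW(S) includes $ since S is the start symbol.
FOLLOW(S): S appears on no right-hand side. Thus FOLLOW(S) = {$}.
For S -> λ: FIRST(λ) = {λ}, so it goes in M[S, t] for t ∈ {}; since λ ∈ FIRST, also for every t ∈ FOLLOW(S) = {$}.
For S -> B e f: FIRST(B e f) = {b, e, f}, so it goes in M[S, t] for t ∈ {b, e, f}.

S -> λ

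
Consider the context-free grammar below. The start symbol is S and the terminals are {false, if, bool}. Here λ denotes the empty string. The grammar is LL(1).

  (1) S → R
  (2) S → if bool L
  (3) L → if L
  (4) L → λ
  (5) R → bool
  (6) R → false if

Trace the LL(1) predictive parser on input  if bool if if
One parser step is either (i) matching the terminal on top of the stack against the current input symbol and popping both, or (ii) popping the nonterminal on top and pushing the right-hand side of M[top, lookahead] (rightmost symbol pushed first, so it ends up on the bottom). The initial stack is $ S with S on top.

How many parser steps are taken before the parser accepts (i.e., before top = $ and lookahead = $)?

step 1: stack=$ S  input=if bool if if $  — expand S → if bool L
step 2: stack=$ L bool if  input=if bool if if $  — match if
step 3: stack=$ L bool  input=bool if if $  — match bool
step 4: stack=$ L  input=if if $  — expand L → if L
step 5: stack=$ L if  input=if if $  — match if
step 6: stack=$ L  input=if $  — expand L → if L
step 7: stack=$ L if  input=if $  — match if
step 8: stack=$ L  input=$  — expand L → λ
Accept reached after 8 steps.

8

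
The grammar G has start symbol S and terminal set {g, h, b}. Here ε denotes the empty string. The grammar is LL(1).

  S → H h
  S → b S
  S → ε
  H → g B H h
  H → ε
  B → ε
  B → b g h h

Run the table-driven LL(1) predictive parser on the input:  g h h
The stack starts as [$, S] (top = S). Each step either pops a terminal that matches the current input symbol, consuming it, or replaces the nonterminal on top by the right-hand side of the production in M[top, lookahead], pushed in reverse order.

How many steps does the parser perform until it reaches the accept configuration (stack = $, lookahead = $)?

step 1: stack=$ S  input=g h h $  — expand S → H h
step 2: stack=$ h H  input=g h h $  — expand H → g B H h
step 3: stack=$ h h H B g  input=g h h $  — match g
step 4: stack=$ h h H B  input=h h $  — expand B → ε
step 5: stack=$ h h H  input=h h $  — expand H → ε
step 6: stack=$ h h  input=h h $  — match h
step 7: stack=$ h  input=h $  — match h
Accept reached after 7 steps.

7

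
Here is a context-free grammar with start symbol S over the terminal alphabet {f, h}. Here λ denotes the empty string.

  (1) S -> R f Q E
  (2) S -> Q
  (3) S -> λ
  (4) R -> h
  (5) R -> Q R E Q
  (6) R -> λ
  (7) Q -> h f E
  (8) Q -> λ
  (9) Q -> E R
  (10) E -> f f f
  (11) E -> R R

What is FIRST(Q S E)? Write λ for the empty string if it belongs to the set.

{λ, f, h}

FIRST(S): from S->R f Q E we get {f, h}; from S->Q we get {λ, f, h}; from S->λ we get {λ}. So FIRST(S) = {λ, f, h}.
FIRST(R): from R->h we get {h}; from R->Q R E Q we get {λ, f, h}; from R->λ we get {λ}. So FIRST(R) = {λ, f, h}.
FIRST(E): from E->f f f we get {f}; from E->R R we get {λ, f, h}. So FIRST(E) = {λ, f, h}.
FIRST(Q): from Q->h f E we get {h}; from Q->λ we get {λ}; from Q->E R we get {λ, f, h}. So FIRST(Q) = {λ, f, h}.
FIRST(Q S E): take FIRST of each symbol in turn, carrying on past any symbol whose FIRST contains λ; result {λ, f, h}.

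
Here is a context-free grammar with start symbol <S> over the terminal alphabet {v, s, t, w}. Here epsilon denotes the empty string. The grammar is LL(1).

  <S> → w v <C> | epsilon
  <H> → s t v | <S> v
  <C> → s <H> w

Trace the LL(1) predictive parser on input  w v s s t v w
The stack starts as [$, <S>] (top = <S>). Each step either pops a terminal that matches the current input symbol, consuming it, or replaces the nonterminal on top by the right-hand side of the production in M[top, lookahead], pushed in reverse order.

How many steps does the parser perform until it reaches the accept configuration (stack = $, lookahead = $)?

10

      Stack      Input            Action
   1  $ <S>      w v s s t v w $  expand <S> → w v <C>
   2  $ <C> v w  w v s s t v w $  match w
   3  $ <C> v    v s s t v w $    match v
   4  $ <C>      s s t v w $      expand <C> → s <H> w
   5  $ w <H> s  s s t v w $      match s
   6  $ w <H>    s t v w $        expand <H> → s t v
   7  $ w v t s  s t v w $        match s
   8  $ w v t    t v w $          match t
   9  $ w v      v w $            match v
  10  $ w        w $              match w
Accept reached after 10 steps.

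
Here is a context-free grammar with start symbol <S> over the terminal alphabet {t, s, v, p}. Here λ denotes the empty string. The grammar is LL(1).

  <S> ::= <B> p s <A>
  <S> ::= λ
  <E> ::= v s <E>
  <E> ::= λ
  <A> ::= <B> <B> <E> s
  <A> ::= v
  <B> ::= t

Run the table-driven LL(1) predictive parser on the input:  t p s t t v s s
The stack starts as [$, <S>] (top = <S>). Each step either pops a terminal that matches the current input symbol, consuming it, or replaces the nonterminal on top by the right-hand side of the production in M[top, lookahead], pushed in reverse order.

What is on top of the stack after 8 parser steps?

<B>

     Stack            Input              Action
  1  $ <S>            t p s t t v s s $  expand <S> ::= <B> p s <A>
  2  $ <A> s p <B>    t p s t t v s s $  expand <B> ::= t
  3  $ <A> s p t      t p s t t v s s $  match t
  4  $ <A> s p        p s t t v s s $    match p
  5  $ <A> s          s t t v s s $      match s
  6  $ <A>            t t v s s $        expand <A> ::= <B> <B> <E> s
  7  $ s <E> <B> <B>  t t v s s $        expand <B> ::= t
  8  $ s <E> <B> t    t t v s s $        match t
Stack after step 8: $ s <E> <B> (top = <B>).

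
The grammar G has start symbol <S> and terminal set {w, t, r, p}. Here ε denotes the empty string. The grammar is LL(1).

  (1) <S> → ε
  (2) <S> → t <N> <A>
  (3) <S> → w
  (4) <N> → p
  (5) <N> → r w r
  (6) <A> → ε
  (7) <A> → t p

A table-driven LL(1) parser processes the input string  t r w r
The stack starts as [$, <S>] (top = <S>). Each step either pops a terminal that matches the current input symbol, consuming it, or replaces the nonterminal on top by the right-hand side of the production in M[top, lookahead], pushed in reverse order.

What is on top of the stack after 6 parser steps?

     Stack        Input      Action
  1  $ <S>        t r w r $  expand <S> → t <N> <A>
  2  $ <A> <N> t  t r w r $  match t
  3  $ <A> <N>    r w r $    expand <N> → r w r
  4  $ <A> r w r  r w r $    match r
  5  $ <A> r w    w r $      match w
  6  $ <A> r      r $        match r
Stack after step 6: $ <A> (top = <A>).

<A>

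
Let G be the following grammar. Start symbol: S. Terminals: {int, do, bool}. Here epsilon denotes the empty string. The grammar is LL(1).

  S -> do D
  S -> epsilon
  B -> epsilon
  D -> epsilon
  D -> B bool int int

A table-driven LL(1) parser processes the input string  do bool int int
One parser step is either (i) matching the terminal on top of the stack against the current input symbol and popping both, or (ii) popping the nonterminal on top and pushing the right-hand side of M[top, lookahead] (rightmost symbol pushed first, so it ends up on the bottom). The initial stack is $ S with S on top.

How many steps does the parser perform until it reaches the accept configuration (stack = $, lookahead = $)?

step 1: stack=$ S  input=do bool int int $  — expand S -> do D
step 2: stack=$ D do  input=do bool int int $  — match do
step 3: stack=$ D  input=bool int int $  — expand D -> B bool int int
step 4: stack=$ int int bool B  input=bool int int $  — expand B -> epsilon
step 5: stack=$ int int bool  input=bool int int $  — match bool
step 6: stack=$ int int  input=int int $  — match int
step 7: stack=$ int  input=int $  — match int
Accept reached after 7 steps.

7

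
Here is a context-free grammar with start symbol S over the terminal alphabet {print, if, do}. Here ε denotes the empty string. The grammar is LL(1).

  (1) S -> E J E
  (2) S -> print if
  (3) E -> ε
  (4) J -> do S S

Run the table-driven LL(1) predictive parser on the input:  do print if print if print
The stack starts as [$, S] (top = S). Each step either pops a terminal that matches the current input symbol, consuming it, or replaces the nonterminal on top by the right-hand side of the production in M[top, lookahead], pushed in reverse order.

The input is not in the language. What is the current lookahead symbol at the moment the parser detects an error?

step 1: stack=$ S  input=do print if print if print $  — expand S -> E J E
step 2: stack=$ E J E  input=do print if print if print $  — expand E -> ε
step 3: stack=$ E J  input=do print if print if print $  — expand J -> do S S
step 4: stack=$ E S S do  input=do print if print if print $  — match do
step 5: stack=$ E S S  input=print if print if print $  — expand S -> print if
step 6: stack=$ E S if print  input=print if print if print $  — match print
step 7: stack=$ E S if  input=if print if print $  — match if
step 8: stack=$ E S  input=print if print $  — expand S -> print if
step 9: stack=$ E if print  input=print if print $  — match print
step 10: stack=$ E if  input=if print $  — match if
step 11: stack=$ E  input=print $  — expand E -> ε
step 12: stack=$  input=print $  — error: stack empty but input remains

print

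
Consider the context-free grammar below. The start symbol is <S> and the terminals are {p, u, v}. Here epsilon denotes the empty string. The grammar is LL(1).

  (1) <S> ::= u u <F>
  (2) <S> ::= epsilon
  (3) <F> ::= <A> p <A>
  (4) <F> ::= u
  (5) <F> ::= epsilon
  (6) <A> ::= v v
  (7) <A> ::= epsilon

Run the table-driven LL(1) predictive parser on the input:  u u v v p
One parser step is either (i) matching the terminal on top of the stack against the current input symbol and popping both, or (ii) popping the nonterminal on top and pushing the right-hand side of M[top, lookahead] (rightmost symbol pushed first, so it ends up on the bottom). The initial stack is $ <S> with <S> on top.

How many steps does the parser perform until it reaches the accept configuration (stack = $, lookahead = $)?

9

step 1: stack=$ <S>  input=u u v v p $  — expand <S> ::= u u <F>
step 2: stack=$ <F> u u  input=u u v v p $  — match u
step 3: stack=$ <F> u  input=u v v p $  — match u
step 4: stack=$ <F>  input=v v p $  — expand <F> ::= <A> p <A>
step 5: stack=$ <A> p <A>  input=v v p $  — expand <A> ::= v v
step 6: stack=$ <A> p v v  input=v v p $  — match v
step 7: stack=$ <A> p v  input=v p $  — match v
step 8: stack=$ <A> p  input=p $  — match p
step 9: stack=$ <A>  input=$  — expand <A> ::= epsilon
Accept reached after 9 steps.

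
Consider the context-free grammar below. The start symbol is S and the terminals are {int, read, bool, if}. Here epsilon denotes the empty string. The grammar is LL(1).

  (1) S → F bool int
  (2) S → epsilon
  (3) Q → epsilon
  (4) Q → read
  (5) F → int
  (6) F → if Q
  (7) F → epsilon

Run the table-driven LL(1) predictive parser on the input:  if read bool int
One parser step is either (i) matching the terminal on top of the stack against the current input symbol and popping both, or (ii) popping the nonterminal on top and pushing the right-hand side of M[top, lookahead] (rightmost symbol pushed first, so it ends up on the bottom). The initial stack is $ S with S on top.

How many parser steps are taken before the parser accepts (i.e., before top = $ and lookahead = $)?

7

     Stack            Input               Action
  1  $ S              if read bool int $  expand S → F bool int
  2  $ int bool F     if read bool int $  expand F → if Q
  3  $ int bool Q if  if read bool int $  match if
  4  $ int bool Q     read bool int $     expand Q → read
  5  $ int bool read  read bool int $     match read
  6  $ int bool       bool int $          match bool
  7  $ int            int $               match int
Accept reached after 7 steps.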